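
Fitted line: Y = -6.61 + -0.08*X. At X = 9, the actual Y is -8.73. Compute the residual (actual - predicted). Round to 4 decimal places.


Compute yhat = -6.61 + (-0.08)(9) = -7.3300.
Residual = actual - predicted = -8.73 - -7.3300 = -1.4000.

-1.4000


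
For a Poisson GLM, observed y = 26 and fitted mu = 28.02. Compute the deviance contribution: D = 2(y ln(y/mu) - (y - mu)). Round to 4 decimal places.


First: ln(26/28.02) = -0.074822.
Then: 26 * -0.074822 = -1.945372.
y - mu = 26 - 28.02 = -2.02.
D = 2(-1.945372 - -2.02) = 0.149256, which rounds to 0.1493.

0.1493


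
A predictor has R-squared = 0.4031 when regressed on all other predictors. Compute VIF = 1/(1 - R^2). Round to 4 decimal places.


VIF = 1 / (1 - 0.4031).
= 1 / 0.5969 = 1.6753.

1.6753


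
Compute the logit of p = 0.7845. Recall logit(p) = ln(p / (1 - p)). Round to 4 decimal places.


The odds are p/(1-p) = 0.7845 / 0.2155 = 3.6404.
logit(p) = ln(3.6404) = 1.2921.

1.2921


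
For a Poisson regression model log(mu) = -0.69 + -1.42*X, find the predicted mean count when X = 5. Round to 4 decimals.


Linear predictor: eta = -0.69 + (-1.42)(5) = -7.7900.
Expected count: mu = exp(-7.7900) = 0.0004.

0.0004


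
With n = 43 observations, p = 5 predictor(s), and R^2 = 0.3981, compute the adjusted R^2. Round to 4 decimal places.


Using the formula:
(1 - 0.3981) = 0.6019.
Multiply by 42/37: 0.6019 * 42 = 25.2798, then 25.2798 / 37 = 0.6832.
Adj R^2 = 1 - 0.6832 = 0.3168.

0.3168


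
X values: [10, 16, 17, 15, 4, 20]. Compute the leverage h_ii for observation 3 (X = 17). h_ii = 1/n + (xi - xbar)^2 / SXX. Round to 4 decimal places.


Compute xbar = 13.6667 with n = 6 observations.
SXX = 165.3333.
Leverage = 1/6 + (17 - 13.6667)^2/165.3333 = 0.2339.

0.2339


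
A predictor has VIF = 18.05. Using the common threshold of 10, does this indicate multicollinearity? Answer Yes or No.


Compare VIF = 18.05 to the threshold of 10.
18.05 >= 10, so the answer is Yes.

Yes


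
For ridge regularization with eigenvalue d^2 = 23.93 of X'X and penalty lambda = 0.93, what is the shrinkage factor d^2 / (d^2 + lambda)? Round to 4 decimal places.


Denominator = d^2 + lambda = 23.93 + 0.93 = 24.8600.
Shrinkage = 23.93 / 24.8600 = 0.9626.

0.9626


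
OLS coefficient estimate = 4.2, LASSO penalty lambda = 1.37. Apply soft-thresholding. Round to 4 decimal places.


Check: |4.2| = 4.2 vs lambda = 1.37.
Since |beta| > lambda, coefficient = sign(beta)*(|beta| - lambda) = 2.8300.
Soft-thresholded coefficient = 2.8300.

2.8300


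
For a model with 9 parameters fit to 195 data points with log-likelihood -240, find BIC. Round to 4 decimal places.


ln(195) = 5.273000.
k * ln(n) = 9 * 5.273000 = 47.457000.
-2L = 480.
BIC = 47.457000 + 480 = 527.457000, which rounds to 527.4570.

527.4570


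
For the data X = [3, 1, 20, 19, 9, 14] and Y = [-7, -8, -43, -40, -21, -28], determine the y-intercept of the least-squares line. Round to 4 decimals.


First find the slope: b1 = -1.9037.
Means: xbar = 11.0000, ybar = -24.5000.
b0 = ybar - b1 * xbar = -24.5000 - -1.9037 * 11.0000 = -3.5590.

-3.5590


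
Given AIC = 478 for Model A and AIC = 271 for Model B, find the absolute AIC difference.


Absolute difference = |478 - 271| = 207.
The model with lower AIC (B) is preferred.

207


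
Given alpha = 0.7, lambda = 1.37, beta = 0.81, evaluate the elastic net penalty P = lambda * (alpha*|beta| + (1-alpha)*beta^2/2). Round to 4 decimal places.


L1 component = 0.7 * |0.81| = 0.5670.
L2 component = 0.3 * 0.81^2 / 2 = 0.0984.
Penalty = 1.37 * (0.5670 + 0.0984) = 1.37 * 0.6654 = 0.9116.

0.9116


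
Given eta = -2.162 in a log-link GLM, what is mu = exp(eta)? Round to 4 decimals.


The inverse log link gives:
mu = exp(-2.162) = 0.1151.

0.1151


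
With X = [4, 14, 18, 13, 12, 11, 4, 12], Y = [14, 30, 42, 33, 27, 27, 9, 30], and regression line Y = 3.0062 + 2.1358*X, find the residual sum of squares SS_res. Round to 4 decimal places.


Compute predicted values, then residuals = yi - yhat_i.
Residuals: [2.4506, -2.9074, 0.5494, 2.2284, -1.6358, 0.5000, -2.5494, 1.3642].
SSres = sum(residual^2) = 31.0123.

31.0123


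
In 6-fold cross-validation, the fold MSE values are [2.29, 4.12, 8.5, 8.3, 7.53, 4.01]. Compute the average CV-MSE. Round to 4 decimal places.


Total MSE across folds = 34.7500.
CV-MSE = 34.7500/6 = 5.7917.

5.7917


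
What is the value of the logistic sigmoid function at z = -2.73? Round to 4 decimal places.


exp(2.7300) = 15.3329.
1 + exp(-z) = 16.3329.
sigmoid = 1/16.3329 = 0.0612.

0.0612


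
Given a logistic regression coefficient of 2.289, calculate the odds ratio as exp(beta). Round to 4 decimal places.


The odds ratio is computed as:
OR = e^(2.289) = 9.8651.

9.8651


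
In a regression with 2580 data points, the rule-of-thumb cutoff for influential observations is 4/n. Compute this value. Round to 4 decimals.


The threshold is 4/n.
4/2580 = 0.0016.

0.0016


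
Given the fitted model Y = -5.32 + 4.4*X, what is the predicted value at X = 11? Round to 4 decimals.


Plug X = 11 into Y = -5.32 + 4.4*X:
Y = -5.32 + 48.4000 = 43.0800.

43.0800


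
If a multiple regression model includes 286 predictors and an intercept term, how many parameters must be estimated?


Including the intercept, the model has 286 predictor coefficients + 1 intercept.
Total = 287.

287


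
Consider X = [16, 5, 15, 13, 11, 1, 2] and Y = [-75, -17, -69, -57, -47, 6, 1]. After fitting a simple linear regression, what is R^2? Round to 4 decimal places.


Fit the OLS line: b0 = 11.1429, b1 = -5.3333.
SSres = 4.8571.
SStot = 6660.8571.
R^2 = 1 - 4.8571/6660.8571 = 0.9993.

0.9993


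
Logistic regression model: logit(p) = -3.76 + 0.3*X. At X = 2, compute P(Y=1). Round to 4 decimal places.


Compute z = -3.76 + (0.3)(2) = -3.1600.
exp(-z) = 23.5706.
P = 1/(1 + 23.5706) = 0.0407.

0.0407


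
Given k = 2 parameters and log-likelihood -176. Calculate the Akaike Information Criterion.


Compute:
2k = 2*2 = 4.
-2*loglik = -2*(-176) = 352.
AIC = 4 + 352 = 356.

356


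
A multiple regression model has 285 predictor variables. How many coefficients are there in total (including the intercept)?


Each predictor gets one coefficient, plus one intercept.
Total parameters = 285 + 1 = 286.

286


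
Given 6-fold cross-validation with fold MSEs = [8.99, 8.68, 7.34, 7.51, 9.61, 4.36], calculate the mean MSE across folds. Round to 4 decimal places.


Add all fold MSEs: 46.4900.
Divide by k = 6: 46.4900/6 = 7.7483.

7.7483


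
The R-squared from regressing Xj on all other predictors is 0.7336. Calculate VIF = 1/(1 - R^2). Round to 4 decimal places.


VIF = 1 / (1 - 0.7336).
= 1 / 0.2664 = 3.7538.

3.7538


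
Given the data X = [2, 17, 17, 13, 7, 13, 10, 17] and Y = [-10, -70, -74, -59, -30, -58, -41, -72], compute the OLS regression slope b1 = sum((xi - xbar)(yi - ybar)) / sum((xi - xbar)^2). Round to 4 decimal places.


First compute the means: xbar = 12.0000, ybar = -51.7500.
Then S_xx = sum((xi - xbar)^2) = 206.0000.
S_xy = sum((xi - xbar)(yi - ybar)) = -865.0000.
b1 = S_xy / S_xx = -865.0000 / 206.0000 = -4.1990.

-4.1990


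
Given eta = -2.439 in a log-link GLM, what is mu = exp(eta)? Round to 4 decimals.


Apply the inverse link:
mu = e^-2.439 = 0.0872.

0.0872


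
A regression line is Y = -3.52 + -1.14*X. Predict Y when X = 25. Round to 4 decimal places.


Plug X = 25 into Y = -3.52 + -1.14*X:
Y = -3.52 + -28.5000 = -32.0200.

-32.0200


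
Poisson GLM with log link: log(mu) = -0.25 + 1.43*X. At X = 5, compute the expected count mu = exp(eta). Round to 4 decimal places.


eta = -0.25 + 1.43 * 5 = 6.9000.
mu = exp(6.9000) = 992.2747.

992.2747


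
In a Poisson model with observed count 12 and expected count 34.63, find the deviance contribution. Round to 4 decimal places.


Compute y*ln(y/mu) = 12*ln(12/34.63) = 12*-1.059814 = -12.717768.
y - mu = -22.63.
D = 2*(-12.717768 - (-22.63)) = 19.824464, which rounds to 19.8245.

19.8245


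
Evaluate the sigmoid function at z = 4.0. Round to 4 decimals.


exp(-4.0000) = 0.0183.
1 + exp(-z) = 1.0183.
sigmoid = 1/1.0183 = 0.9820.

0.9820


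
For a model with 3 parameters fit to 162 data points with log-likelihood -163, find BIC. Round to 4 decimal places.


k * ln(n) = 3 * ln(162) = 3 * 5.087596 = 15.262788.
-2 * loglik = -2 * (-163) = 326.
BIC = 15.262788 + 326 = 341.262788, which rounds to 341.2628.

341.2628


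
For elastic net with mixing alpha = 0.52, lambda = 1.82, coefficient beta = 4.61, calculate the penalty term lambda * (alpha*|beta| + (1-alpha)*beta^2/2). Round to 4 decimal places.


L1 component = 0.52 * |4.61| = 2.3972.
L2 component = 0.48 * 4.61^2 / 2 = 5.1005.
Penalty = 1.82 * (2.3972 + 5.1005) = 1.82 * 7.4977 = 13.6458.

13.6458


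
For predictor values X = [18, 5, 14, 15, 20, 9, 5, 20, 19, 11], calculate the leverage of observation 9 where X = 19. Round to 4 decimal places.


n = 10, xbar = 13.6000.
SXX = sum((xi - xbar)^2) = 308.4000.
h = 1/10 + (19 - 13.6000)^2 / 308.4000 = 0.1946.

0.1946


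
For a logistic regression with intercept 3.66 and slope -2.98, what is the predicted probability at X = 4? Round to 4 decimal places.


Linear predictor: z = 3.66 + -2.98 * 4 = -8.2600.
P = 1/(1 + exp(8.2600)) = 1/(1 + 3866.0941) = 0.0003.

0.0003


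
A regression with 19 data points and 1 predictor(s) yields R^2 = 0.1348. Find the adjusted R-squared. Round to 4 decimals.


Adjusted R^2 = 1 - (1 - R^2) * (n-1)/(n-p-1).
(1 - R^2) = 0.8652.
(n-1)/(n-p-1) = 18/17.
(1 - R^2) * (n-1) = 0.8652 * 18 = 15.5736.
Divide by (n-p-1): 15.5736 / 17 = 0.9161.
Adj R^2 = 1 - 0.9161 = 0.0839.

0.0839


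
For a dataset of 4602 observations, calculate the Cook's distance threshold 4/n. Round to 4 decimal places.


Cook's distance cutoff = 4/n = 4/4602.
= 0.0009.

0.0009


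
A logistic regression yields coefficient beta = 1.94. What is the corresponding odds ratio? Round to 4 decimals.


The odds ratio is computed as:
OR = e^(1.94) = 6.9588.

6.9588


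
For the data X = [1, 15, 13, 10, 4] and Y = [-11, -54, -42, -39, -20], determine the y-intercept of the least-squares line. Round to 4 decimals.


Compute b1 = -2.8994 from the OLS formula.
With xbar = 8.6000 and ybar = -33.2000, the intercept is:
b0 = -33.2000 - -2.8994 * 8.6000 = -8.2649.

-8.2649


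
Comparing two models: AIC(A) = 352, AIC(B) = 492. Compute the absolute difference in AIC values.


Compute |352 - 492| = 140.
Model A has the smaller AIC.

140


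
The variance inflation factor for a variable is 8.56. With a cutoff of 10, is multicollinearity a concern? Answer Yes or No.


Check: VIF = 8.56 vs threshold = 10.
Since 8.56 < 10, the answer is No.

No


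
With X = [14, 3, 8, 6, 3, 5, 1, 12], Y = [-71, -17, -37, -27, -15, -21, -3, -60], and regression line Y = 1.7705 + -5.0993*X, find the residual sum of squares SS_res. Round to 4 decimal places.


Predicted values from Y = 1.7705 + -5.0993*X.
Residuals: [-1.3803, -3.4726, 2.0239, 1.8253, -1.4726, 2.7260, 0.3288, -0.5789].
SSres = 31.4349.

31.4349


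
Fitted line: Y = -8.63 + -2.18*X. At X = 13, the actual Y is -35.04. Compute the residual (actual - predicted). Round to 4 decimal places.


Compute yhat = -8.63 + (-2.18)(13) = -36.9700.
Residual = actual - predicted = -35.04 - -36.9700 = 1.9300.

1.9300


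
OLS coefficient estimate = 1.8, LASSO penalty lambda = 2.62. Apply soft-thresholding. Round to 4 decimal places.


Check: |1.8| = 1.8 vs lambda = 2.62.
Since |beta| <= lambda, the coefficient is set to 0.
Soft-thresholded coefficient = 0.0000.

0.0000


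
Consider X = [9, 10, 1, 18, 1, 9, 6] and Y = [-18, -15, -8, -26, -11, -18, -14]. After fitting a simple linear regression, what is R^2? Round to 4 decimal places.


The fitted line is Y = -8.4091 + -0.9470*X.
SSres = 15.4167, SStot = 201.4286.
R^2 = 1 - SSres/SStot = 0.9235.

0.9235


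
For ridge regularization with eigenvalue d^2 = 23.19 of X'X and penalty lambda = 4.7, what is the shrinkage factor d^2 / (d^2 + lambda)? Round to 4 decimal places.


d^2 + lambda = 23.19 + 4.7 = 27.8900.
Shrinkage factor = 23.19/27.8900 = 0.8315.

0.8315


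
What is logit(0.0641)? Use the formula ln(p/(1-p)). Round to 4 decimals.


Compute the odds: 0.0641/0.9359 = 0.0685.
Take the natural log: ln(0.0685) = -2.6811.

-2.6811


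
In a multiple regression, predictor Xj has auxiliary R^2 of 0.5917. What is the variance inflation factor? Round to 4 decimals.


VIF = 1 / (1 - 0.5917).
= 1 / 0.4083 = 2.4492.

2.4492


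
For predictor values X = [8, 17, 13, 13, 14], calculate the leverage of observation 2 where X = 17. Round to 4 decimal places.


n = 5, xbar = 13.0000.
SXX = sum((xi - xbar)^2) = 42.0000.
h = 1/5 + (17 - 13.0000)^2 / 42.0000 = 0.5810.

0.5810


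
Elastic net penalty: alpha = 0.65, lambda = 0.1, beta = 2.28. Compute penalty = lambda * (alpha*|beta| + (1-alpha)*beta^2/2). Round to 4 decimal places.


alpha * |beta| = 0.65 * 2.28 = 1.4820.
(1-alpha) * beta^2/2 = 0.35 * 5.1984/2 = 0.9097.
Total = 0.1 * (1.4820 + 0.9097) = 0.2392.

0.2392


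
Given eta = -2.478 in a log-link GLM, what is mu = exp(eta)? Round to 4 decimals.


mu = exp(eta) = exp(-2.478).
= 0.0839.

0.0839


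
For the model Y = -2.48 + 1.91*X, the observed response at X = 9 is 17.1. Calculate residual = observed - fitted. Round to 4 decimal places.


Predicted = -2.48 + 1.91 * 9 = 14.7100.
Residual = 17.1 - 14.7100 = 2.3900.

2.3900


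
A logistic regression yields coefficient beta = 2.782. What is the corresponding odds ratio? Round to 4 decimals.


exp(2.782) = 16.1513.
So the odds ratio is 16.1513.

16.1513


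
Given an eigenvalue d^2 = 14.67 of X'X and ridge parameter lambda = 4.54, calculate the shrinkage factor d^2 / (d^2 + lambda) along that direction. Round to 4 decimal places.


Denominator = d^2 + lambda = 14.67 + 4.54 = 19.2100.
Shrinkage = 14.67 / 19.2100 = 0.7637.

0.7637


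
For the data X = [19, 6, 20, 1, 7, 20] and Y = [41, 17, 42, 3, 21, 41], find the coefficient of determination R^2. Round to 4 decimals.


After computing the OLS fit (b0=4.3251, b1=1.9048):
SSres = 25.5801, SStot = 1327.5000.
R^2 = 1 - 25.5801/1327.5000 = 0.9807.

0.9807


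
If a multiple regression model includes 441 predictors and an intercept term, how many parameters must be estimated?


Including the intercept, the model has 441 predictor coefficients + 1 intercept.
Total = 442.

442


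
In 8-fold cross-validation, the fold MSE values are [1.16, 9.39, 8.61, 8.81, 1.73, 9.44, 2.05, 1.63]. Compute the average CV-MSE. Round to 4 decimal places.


Total MSE across folds = 42.8200.
CV-MSE = 42.8200/8 = 5.3525.

5.3525


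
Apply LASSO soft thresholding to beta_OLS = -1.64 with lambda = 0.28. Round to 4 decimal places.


Check: |-1.64| = 1.64 vs lambda = 0.28.
Since |beta| > lambda, coefficient = sign(beta)*(|beta| - lambda) = -1.3600.
Soft-thresholded coefficient = -1.3600.

-1.3600


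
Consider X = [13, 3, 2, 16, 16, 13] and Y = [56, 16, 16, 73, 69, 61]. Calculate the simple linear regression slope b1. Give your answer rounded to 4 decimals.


Calculate xbar = 10.5000, ybar = 48.5000.
S_xx = 201.5000, S_xy = 817.5000.
Using b1 = S_xy / S_xx = 817.5000 / 201.5000, we get b1 = 4.0571.

4.0571


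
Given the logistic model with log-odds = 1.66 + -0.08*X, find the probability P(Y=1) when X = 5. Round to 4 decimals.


Linear predictor: z = 1.66 + -0.08 * 5 = 1.2600.
P = 1/(1 + exp(-1.2600)) = 1/(1 + 0.2837) = 0.7790.

0.7790


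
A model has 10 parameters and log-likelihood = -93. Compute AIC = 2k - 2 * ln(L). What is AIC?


AIC = 2k - 2*loglik = 2(10) - 2(-93).
= 20 + 186 = 206.

206


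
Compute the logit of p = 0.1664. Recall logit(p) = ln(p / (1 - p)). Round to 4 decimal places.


The odds are p/(1-p) = 0.1664 / 0.8336 = 0.1996.
logit(p) = ln(0.1996) = -1.6114.

-1.6114


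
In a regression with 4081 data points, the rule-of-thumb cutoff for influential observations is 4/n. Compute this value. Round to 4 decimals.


Using the rule of thumb:
Threshold = 4 / 4081 = 0.0010.

0.0010


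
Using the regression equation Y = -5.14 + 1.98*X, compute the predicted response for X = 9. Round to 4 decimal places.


Substitute X = 9 into the equation:
Y = -5.14 + 1.98 * 9 = -5.14 + 17.8200 = 12.6800.

12.6800


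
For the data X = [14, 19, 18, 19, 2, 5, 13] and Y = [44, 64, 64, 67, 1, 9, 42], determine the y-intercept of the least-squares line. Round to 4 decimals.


First find the slope: b1 = 3.9192.
Means: xbar = 12.8571, ybar = 41.5714.
b0 = ybar - b1 * xbar = 41.5714 - 3.9192 * 12.8571 = -8.8182.

-8.8182


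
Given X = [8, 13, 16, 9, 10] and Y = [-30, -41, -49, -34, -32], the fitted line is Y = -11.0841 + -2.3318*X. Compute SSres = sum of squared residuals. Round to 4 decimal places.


Predicted values from Y = -11.0841 + -2.3318*X.
Residuals: [-0.2615, 0.3975, -0.6071, -1.9297, 2.4021].
SSres = 10.0888.

10.0888


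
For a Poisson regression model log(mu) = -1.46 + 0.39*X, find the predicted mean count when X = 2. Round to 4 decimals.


Compute eta = -1.46 + 0.39 * 2 = -0.6800.
Apply inverse link: mu = e^-0.6800 = 0.5066.

0.5066


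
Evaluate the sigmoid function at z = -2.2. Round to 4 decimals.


exp(2.2000) = 9.0250.
1 + exp(-z) = 10.0250.
sigmoid = 1/10.0250 = 0.0998.

0.0998


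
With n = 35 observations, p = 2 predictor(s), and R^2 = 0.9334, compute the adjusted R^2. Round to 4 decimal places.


Using the formula:
(1 - 0.9334) = 0.0666.
Multiply by 34/32: 0.0666 * 34 = 2.2644, then 2.2644 / 32 = 0.0708.
Adj R^2 = 1 - 0.0708 = 0.9292.

0.9292


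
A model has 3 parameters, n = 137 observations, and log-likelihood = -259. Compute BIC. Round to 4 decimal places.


k * ln(n) = 3 * ln(137) = 3 * 4.919981 = 14.759943.
-2 * loglik = -2 * (-259) = 518.
BIC = 14.759943 + 518 = 532.759943, which rounds to 532.7599.

532.7599


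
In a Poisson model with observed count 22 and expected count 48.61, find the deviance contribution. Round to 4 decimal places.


y/mu = 22/48.61 = 0.452582 (approx.), and ln(22/48.61) = -0.792787.
y * ln(y/mu) = 22 * -0.792787 = -17.441314.
y - mu = -26.61.
D = 2 * (-17.441314 - -26.61) = 18.337372, which rounds to 18.3374.

18.3374


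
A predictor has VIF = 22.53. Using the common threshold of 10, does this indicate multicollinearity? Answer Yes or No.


The threshold is 10.
VIF = 22.53 is >= 10.
Multicollinearity indication: Yes.

Yes


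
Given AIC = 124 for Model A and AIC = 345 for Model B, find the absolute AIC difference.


Compute |124 - 345| = 221.
Model A has the smaller AIC.

221


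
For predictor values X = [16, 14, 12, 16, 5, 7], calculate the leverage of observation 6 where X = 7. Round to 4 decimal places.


n = 6, xbar = 11.6667.
SXX = sum((xi - xbar)^2) = 109.3333.
h = 1/6 + (7 - 11.6667)^2 / 109.3333 = 0.3659.

0.3659


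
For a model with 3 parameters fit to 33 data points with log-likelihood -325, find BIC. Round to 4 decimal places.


k * ln(n) = 3 * ln(33) = 3 * 3.496508 = 10.489524.
-2 * loglik = -2 * (-325) = 650.
BIC = 10.489524 + 650 = 660.489524, which rounds to 660.4895.

660.4895


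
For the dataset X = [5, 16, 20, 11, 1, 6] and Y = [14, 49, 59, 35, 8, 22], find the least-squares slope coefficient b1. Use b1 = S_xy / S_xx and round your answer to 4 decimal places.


Calculate xbar = 9.8333, ybar = 31.1667.
S_xx = 258.8333, S_xy = 720.1667.
Using b1 = S_xy / S_xx = 720.1667 / 258.8333, we get b1 = 2.7824.

2.7824


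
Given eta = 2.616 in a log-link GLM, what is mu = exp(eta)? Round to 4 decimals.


mu = exp(eta) = exp(2.616).
= 13.6809.

13.6809


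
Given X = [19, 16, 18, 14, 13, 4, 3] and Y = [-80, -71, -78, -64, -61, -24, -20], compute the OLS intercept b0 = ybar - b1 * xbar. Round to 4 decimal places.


Compute b1 = -3.8381 from the OLS formula.
With xbar = 12.4286 and ybar = -56.8571, the intercept is:
b0 = -56.8571 - -3.8381 * 12.4286 = -9.1550.

-9.1550


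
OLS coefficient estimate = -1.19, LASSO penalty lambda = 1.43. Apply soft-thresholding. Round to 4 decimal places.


Check: |-1.19| = 1.19 vs lambda = 1.43.
Since |beta| <= lambda, the coefficient is set to 0.
Soft-thresholded coefficient = 0.0000.

0.0000


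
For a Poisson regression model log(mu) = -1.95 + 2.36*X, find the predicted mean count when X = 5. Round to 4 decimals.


Linear predictor: eta = -1.95 + (2.36)(5) = 9.8500.
Expected count: mu = exp(9.8500) = 18958.3548.

18958.3548


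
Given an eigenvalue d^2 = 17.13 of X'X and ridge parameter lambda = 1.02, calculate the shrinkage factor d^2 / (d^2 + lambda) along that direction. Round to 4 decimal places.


d^2 + lambda = 17.13 + 1.02 = 18.1500.
Shrinkage factor = 17.13/18.1500 = 0.9438.

0.9438


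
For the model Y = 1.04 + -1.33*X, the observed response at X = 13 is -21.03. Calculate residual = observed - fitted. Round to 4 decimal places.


Predicted = 1.04 + -1.33 * 13 = -16.2500.
Residual = -21.03 - -16.2500 = -4.7800.

-4.7800


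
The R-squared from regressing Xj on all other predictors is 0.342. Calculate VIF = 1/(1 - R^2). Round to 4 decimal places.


VIF = 1 / (1 - 0.342).
= 1 / 0.658 = 1.5198.

1.5198


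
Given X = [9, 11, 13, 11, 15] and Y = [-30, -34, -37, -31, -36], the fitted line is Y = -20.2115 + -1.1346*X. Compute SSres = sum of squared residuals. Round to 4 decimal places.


Predicted values from Y = -20.2115 + -1.1346*X.
Residuals: [0.4229, -1.3079, -2.0387, 1.6921, 1.2305].
SSres = 10.4231.

10.4231


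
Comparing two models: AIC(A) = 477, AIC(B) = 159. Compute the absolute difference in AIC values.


Absolute difference = |477 - 159| = 318.
The model with lower AIC (B) is preferred.

318


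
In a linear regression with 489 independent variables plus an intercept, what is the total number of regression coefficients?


Total coefficients = number of predictors + 1 (for the intercept).
= 489 + 1 = 490.

490


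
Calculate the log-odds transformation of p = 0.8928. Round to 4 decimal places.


Compute the odds: 0.8928/0.1072 = 8.3284.
Take the natural log: ln(8.3284) = 2.1197.

2.1197


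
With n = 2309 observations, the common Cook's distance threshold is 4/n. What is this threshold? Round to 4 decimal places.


Using the rule of thumb:
Threshold = 4 / 2309 = 0.0017.

0.0017


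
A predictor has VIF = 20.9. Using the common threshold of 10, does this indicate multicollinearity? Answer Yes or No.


The threshold is 10.
VIF = 20.9 is >= 10.
Multicollinearity indication: Yes.

Yes


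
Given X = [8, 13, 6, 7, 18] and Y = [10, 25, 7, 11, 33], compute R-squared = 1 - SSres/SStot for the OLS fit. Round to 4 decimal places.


Fit the OLS line: b0 = -5.7787, b1 = 2.2095.
SSres = 10.7589.
SStot = 504.8000.
R^2 = 1 - 10.7589/504.8000 = 0.9787.

0.9787


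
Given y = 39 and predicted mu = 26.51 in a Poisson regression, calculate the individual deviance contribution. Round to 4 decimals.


First: ln(39/26.51) = 0.386040.
Then: 39 * 0.386040 = 15.055560.
y - mu = 39 - 26.51 = 12.49.
D = 2(15.055560 - 12.49) = 5.131120, which rounds to 5.1311.

5.1311


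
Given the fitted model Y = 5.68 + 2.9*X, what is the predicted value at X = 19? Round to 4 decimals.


Predicted value:
Y = 5.68 + (2.9)(19) = 5.68 + 55.1000 = 60.7800.

60.7800


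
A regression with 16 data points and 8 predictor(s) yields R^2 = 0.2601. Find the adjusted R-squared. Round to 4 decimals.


Plug in: Adj R^2 = 1 - (1 - 0.2601) * 15/7.
= 1 - 0.7399 * 15/7
= 1 - 11.0985 / 7
= 1 - 1.5855 = -0.5855.

-0.5855


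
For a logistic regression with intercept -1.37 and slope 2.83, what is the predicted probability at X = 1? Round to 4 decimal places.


Compute z = -1.37 + (2.83)(1) = 1.4600.
exp(-z) = 0.2322.
P = 1/(1 + 0.2322) = 0.8115.

0.8115


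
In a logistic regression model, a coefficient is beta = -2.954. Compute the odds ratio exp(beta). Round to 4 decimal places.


The odds ratio is computed as:
OR = e^(-2.954) = 0.0521.

0.0521


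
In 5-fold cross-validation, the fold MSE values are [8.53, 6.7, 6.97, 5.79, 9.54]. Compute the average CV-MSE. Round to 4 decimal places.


Sum of fold MSEs = 37.5300.
Average = 37.5300 / 5 = 7.5060.

7.5060


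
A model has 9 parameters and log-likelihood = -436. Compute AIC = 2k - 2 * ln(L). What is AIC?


AIC = 2*9 - 2*(-436).
= 18 + 872 = 890.

890


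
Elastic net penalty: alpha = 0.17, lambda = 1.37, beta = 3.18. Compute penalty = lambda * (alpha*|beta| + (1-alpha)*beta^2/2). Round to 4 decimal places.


Compute:
L1 = 0.17 * 3.18 = 0.5406.
L2 = 0.83 * 3.18^2 / 2 = 4.1966.
Penalty = 1.37 * (0.5406 + 4.1966) = 6.4900.

6.4900


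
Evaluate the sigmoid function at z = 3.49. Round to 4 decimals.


exp(-3.4900) = 0.0305.
1 + exp(-z) = 1.0305.
sigmoid = 1/1.0305 = 0.9704.

0.9704


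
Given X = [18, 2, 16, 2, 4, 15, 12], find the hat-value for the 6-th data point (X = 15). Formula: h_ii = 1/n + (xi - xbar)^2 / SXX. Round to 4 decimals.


Compute xbar = 9.8571 with n = 7 observations.
SXX = 292.8571.
Leverage = 1/7 + (15 - 9.8571)^2/292.8571 = 0.2332.

0.2332


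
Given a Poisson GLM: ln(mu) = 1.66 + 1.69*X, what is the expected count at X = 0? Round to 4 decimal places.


Linear predictor: eta = 1.66 + (1.69)(0) = 1.6600.
Expected count: mu = exp(1.6600) = 5.2593.

5.2593


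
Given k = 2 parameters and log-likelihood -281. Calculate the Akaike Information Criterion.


Compute:
2k = 2*2 = 4.
-2*loglik = -2*(-281) = 562.
AIC = 4 + 562 = 566.

566


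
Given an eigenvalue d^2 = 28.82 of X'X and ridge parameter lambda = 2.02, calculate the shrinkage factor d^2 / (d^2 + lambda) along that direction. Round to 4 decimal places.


Denominator = d^2 + lambda = 28.82 + 2.02 = 30.8400.
Shrinkage = 28.82 / 30.8400 = 0.9345.

0.9345


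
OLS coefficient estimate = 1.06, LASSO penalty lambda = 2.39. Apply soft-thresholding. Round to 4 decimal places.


Check: |1.06| = 1.06 vs lambda = 2.39.
Since |beta| <= lambda, the coefficient is set to 0.
Soft-thresholded coefficient = 0.0000.

0.0000


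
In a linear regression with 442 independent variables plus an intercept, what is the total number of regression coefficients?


Each predictor gets one coefficient, plus one intercept.
Total parameters = 442 + 1 = 443.

443


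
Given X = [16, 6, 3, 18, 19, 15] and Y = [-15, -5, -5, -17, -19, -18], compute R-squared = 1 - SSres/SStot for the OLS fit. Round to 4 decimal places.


The fitted line is Y = -1.1780 + -0.9342*X.
SSres = 14.3680, SStot = 208.8333.
R^2 = 1 - SSres/SStot = 0.9312.

0.9312


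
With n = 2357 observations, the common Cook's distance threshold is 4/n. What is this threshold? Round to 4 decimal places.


Using the rule of thumb:
Threshold = 4 / 2357 = 0.0017.

0.0017


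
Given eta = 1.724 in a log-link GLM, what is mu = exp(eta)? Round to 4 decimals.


The inverse log link gives:
mu = exp(1.724) = 5.6069.

5.6069


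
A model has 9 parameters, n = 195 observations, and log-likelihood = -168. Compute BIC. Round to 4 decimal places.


k * ln(n) = 9 * ln(195) = 9 * 5.273000 = 47.457000.
-2 * loglik = -2 * (-168) = 336.
BIC = 47.457000 + 336 = 383.457000, which rounds to 383.4570.

383.4570


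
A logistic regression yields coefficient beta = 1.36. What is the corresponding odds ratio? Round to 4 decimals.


The odds ratio is computed as:
OR = e^(1.36) = 3.8962.

3.8962


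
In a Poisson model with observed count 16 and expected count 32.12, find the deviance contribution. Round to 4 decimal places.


Compute y*ln(y/mu) = 16*ln(16/32.12) = 16*-0.696890 = -11.150240.
y - mu = -16.12.
D = 2*(-11.150240 - (-16.12)) = 9.939520, which rounds to 9.9395.

9.9395


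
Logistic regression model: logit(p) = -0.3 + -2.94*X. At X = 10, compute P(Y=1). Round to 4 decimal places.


z = -0.3 + -2.94 * 10 = -29.7000.
Sigmoid: P = 1 / (1 + exp(29.7000)) = 0.0000.

0.0000


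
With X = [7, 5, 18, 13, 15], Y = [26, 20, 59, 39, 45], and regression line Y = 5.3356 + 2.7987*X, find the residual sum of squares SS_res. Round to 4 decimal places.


For each point, residual = actual - predicted.
Residuals: [1.0735, 0.6709, 3.2878, -2.7187, -2.3161].
Sum of squared residuals = 25.1678.

25.1678


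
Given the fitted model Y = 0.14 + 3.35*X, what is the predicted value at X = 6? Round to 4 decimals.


Predicted value:
Y = 0.14 + (3.35)(6) = 0.14 + 20.1000 = 20.2400.

20.2400


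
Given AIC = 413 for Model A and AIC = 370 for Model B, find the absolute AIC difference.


Absolute difference = |413 - 370| = 43.
The model with lower AIC (B) is preferred.

43


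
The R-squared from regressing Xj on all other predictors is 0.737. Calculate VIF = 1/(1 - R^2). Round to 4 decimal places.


Using VIF = 1/(1 - R^2_j):
1 - 0.737 = 0.263.
VIF = 3.8023.

3.8023


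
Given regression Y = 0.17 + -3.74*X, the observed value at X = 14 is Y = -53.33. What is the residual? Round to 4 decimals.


Predicted = 0.17 + -3.74 * 14 = -52.1900.
Residual = -53.33 - -52.1900 = -1.1400.

-1.1400


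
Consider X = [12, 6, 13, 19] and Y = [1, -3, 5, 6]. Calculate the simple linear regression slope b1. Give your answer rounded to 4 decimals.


First compute the means: xbar = 12.5000, ybar = 2.2500.
Then S_xx = sum((xi - xbar)^2) = 85.0000.
S_xy = sum((xi - xbar)(yi - ybar)) = 60.5000.
b1 = S_xy / S_xx = 60.5000 / 85.0000 = 0.7118.

0.7118


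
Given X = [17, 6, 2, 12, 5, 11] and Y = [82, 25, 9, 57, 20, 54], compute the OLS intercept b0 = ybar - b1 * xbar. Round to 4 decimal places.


First find the slope: b1 = 5.0265.
Means: xbar = 8.8333, ybar = 41.1667.
b0 = ybar - b1 * xbar = 41.1667 - 5.0265 * 8.8333 = -3.2343.

-3.2343


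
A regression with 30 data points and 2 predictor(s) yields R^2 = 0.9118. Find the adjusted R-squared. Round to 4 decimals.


Adjusted R^2 = 1 - (1 - R^2) * (n-1)/(n-p-1).
(1 - R^2) = 0.0882.
(n-1)/(n-p-1) = 29/27.
(1 - R^2) * (n-1) = 0.0882 * 29 = 2.5578.
Divide by (n-p-1): 2.5578 / 27 = 0.0947.
Adj R^2 = 1 - 0.0947 = 0.9053.

0.9053


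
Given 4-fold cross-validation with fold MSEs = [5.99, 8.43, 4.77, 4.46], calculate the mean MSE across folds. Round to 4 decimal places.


Sum of fold MSEs = 23.6500.
Average = 23.6500 / 4 = 5.9125.

5.9125


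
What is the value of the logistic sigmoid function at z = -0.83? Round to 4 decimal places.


exp(0.8300) = 2.2933.
1 + exp(-z) = 3.2933.
sigmoid = 1/3.2933 = 0.3036.

0.3036


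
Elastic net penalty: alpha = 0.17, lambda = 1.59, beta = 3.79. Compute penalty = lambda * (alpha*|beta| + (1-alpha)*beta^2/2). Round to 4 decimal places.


L1 component = 0.17 * |3.79| = 0.6443.
L2 component = 0.83 * 3.79^2 / 2 = 5.9611.
Penalty = 1.59 * (0.6443 + 5.9611) = 1.59 * 6.6054 = 10.5026.

10.5026


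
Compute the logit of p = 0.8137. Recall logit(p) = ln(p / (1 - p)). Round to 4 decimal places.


1 - p = 0.1863.
p/(1-p) = 4.3677.
logit = ln(4.3677) = 1.4742.

1.4742


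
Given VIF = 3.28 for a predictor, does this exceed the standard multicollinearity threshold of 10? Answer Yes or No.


Check: VIF = 3.28 vs threshold = 10.
Since 3.28 < 10, the answer is No.

No


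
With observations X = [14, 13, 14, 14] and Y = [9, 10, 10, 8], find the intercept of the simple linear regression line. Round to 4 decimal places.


First find the slope: b1 = -1.0000.
Means: xbar = 13.7500, ybar = 9.2500.
b0 = ybar - b1 * xbar = 9.2500 - -1.0000 * 13.7500 = 23.0000.

23.0000


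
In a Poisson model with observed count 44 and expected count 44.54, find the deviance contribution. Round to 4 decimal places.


Compute y*ln(y/mu) = 44*ln(44/44.54) = 44*-0.012198 = -0.536712.
y - mu = -0.54.
D = 2*(-0.536712 - (-0.54)) = 0.006576, which rounds to 0.0066.

0.0066


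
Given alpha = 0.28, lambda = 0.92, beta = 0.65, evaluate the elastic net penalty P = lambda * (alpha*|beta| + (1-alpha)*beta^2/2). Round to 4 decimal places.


alpha * |beta| = 0.28 * 0.65 = 0.1820.
(1-alpha) * beta^2/2 = 0.72 * 0.4225/2 = 0.1521.
Total = 0.92 * (0.1820 + 0.1521) = 0.3074.

0.3074


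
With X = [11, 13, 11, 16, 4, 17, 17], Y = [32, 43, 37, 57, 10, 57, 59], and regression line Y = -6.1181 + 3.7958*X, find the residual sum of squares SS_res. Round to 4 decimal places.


Compute predicted values, then residuals = yi - yhat_i.
Residuals: [-3.6357, -0.2273, 1.3643, 2.3853, 0.9349, -1.4105, 0.5895].
SSres = sum(residual^2) = 24.0320.

24.0320


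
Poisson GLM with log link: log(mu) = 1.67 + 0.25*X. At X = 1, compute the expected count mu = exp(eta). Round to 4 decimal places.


Compute eta = 1.67 + 0.25 * 1 = 1.9200.
Apply inverse link: mu = e^1.9200 = 6.8210.

6.8210


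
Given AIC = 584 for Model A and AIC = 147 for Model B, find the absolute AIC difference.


Absolute difference = |584 - 147| = 437.
The model with lower AIC (B) is preferred.

437


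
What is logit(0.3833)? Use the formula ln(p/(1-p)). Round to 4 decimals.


1 - p = 0.6167.
p/(1-p) = 0.6215.
logit = ln(0.6215) = -0.4756.

-0.4756


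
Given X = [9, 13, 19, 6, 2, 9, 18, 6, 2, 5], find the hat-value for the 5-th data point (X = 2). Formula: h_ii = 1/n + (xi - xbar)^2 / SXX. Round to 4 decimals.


Mean of X: xbar = 8.9000.
SXX = 328.9000.
For X = 2: h = 1/10 + (2 - 8.9000)^2/328.9000 = 0.2448.

0.2448


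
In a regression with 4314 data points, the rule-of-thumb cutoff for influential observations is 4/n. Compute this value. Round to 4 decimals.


The threshold is 4/n.
4/4314 = 0.0009.

0.0009


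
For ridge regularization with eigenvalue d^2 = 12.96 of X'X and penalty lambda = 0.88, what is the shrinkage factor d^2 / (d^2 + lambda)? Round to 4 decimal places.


Denominator = d^2 + lambda = 12.96 + 0.88 = 13.8400.
Shrinkage = 12.96 / 13.8400 = 0.9364.

0.9364


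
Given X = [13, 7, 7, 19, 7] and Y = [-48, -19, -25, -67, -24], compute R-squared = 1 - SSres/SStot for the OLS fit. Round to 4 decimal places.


Fit the OLS line: b0 = 3.2604, b1 = -3.7604.
SSres = 28.1875.
SStot = 1657.2000.
R^2 = 1 - 28.1875/1657.2000 = 0.9830.

0.9830


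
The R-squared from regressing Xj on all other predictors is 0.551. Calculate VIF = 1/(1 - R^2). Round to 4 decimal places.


Using VIF = 1/(1 - R^2_j):
1 - 0.551 = 0.449.
VIF = 2.2272.

2.2272


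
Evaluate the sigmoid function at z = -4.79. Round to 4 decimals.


Compute exp(4.7900) = 120.3014.
Sigmoid = 1 / (1 + 120.3014) = 1 / 121.3014 = 0.0082.

0.0082


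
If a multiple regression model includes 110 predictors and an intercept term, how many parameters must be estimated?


Each predictor gets one coefficient, plus one intercept.
Total parameters = 110 + 1 = 111.

111


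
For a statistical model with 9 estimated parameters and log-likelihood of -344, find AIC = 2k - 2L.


Compute:
2k = 2*9 = 18.
-2*loglik = -2*(-344) = 688.
AIC = 18 + 688 = 706.

706


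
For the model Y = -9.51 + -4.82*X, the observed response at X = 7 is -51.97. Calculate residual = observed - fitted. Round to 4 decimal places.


Fitted value at X = 7 is yhat = -9.51 + -4.82*7 = -43.2500.
Residual = -51.97 - -43.2500 = -8.7200.

-8.7200


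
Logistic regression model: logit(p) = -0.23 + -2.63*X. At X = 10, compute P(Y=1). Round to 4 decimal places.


z = -0.23 + -2.63 * 10 = -26.5300.
Sigmoid: P = 1 / (1 + exp(26.5300)) = 0.0000.

0.0000


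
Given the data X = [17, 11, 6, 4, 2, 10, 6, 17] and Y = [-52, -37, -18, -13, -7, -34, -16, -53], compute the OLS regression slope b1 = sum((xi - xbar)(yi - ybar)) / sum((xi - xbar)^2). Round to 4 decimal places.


Calculate xbar = 9.1250, ybar = -28.7500.
S_xx = 224.8750, S_xy = -703.2500.
Using b1 = S_xy / S_xx = -703.2500 / 224.8750, we get b1 = -3.1273.

-3.1273


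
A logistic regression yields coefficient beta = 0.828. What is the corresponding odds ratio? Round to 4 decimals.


exp(0.828) = 2.2887.
So the odds ratio is 2.2887.

2.2887


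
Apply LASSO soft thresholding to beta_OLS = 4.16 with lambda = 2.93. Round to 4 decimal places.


Absolute value: |4.16| = 4.16.
Compare to lambda = 2.93.
Since |beta| > lambda, coefficient = sign(beta)*(|beta| - lambda) = 1.2300.

1.2300


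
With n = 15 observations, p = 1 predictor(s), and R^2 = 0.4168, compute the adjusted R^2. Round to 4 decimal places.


Plug in: Adj R^2 = 1 - (1 - 0.4168) * 14/13.
= 1 - 0.5832 * 14/13
= 1 - 8.1648 / 13
= 1 - 0.6281 = 0.3719.

0.3719


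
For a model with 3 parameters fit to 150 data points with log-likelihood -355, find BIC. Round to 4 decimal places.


Compute k*ln(n) = 3*ln(150) = 3*5.010635 = 15.031905.
Then -2*loglik = 710.
BIC = 15.031905 + 710 = 725.031905, which rounds to 725.0319.

725.0319


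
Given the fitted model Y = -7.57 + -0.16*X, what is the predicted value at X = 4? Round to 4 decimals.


Predicted value:
Y = -7.57 + (-0.16)(4) = -7.57 + -0.6400 = -8.2100.

-8.2100


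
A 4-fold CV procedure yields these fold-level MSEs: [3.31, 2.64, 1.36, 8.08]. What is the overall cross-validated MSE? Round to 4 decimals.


Total MSE across folds = 15.3900.
CV-MSE = 15.3900/4 = 3.8475.

3.8475


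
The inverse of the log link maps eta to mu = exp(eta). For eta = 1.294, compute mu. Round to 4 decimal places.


The inverse log link gives:
mu = exp(1.294) = 3.6473.

3.6473


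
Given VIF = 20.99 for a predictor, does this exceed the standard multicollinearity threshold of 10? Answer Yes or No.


Check: VIF = 20.99 vs threshold = 10.
Since 20.99 >= 10, the answer is Yes.

Yes


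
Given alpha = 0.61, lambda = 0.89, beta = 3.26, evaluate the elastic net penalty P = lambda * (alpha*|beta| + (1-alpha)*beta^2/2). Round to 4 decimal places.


alpha * |beta| = 0.61 * 3.26 = 1.9886.
(1-alpha) * beta^2/2 = 0.39 * 10.6276/2 = 2.0724.
Total = 0.89 * (1.9886 + 2.0724) = 3.6143.

3.6143


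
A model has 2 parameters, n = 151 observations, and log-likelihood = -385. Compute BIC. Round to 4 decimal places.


ln(151) = 5.017280.
k * ln(n) = 2 * 5.017280 = 10.034560.
-2L = 770.
BIC = 10.034560 + 770 = 780.034560, which rounds to 780.0346.

780.0346


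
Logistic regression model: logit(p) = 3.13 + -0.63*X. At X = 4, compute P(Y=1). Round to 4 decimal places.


Compute z = 3.13 + (-0.63)(4) = 0.6100.
exp(-z) = 0.5434.
P = 1/(1 + 0.5434) = 0.6479.

0.6479


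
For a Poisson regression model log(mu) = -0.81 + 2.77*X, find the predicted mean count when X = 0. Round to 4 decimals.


eta = -0.81 + 2.77 * 0 = -0.8100.
mu = exp(-0.8100) = 0.4449.

0.4449


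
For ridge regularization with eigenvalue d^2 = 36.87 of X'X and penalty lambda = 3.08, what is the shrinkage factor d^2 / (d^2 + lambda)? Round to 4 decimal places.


d^2 + lambda = 36.87 + 3.08 = 39.9500.
Shrinkage factor = 36.87/39.9500 = 0.9229.

0.9229


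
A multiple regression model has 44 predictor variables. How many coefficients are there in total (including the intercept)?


Total coefficients = number of predictors + 1 (for the intercept).
= 44 + 1 = 45.

45


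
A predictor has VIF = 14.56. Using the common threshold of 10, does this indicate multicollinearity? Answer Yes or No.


The threshold is 10.
VIF = 14.56 is >= 10.
Multicollinearity indication: Yes.

Yes


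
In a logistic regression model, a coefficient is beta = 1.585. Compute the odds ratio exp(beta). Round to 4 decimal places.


The odds ratio is computed as:
OR = e^(1.585) = 4.8793.

4.8793


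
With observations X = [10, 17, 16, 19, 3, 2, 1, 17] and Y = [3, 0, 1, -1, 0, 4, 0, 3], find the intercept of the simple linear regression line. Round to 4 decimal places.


First find the slope: b1 = -0.0499.
Means: xbar = 10.6250, ybar = 1.2500.
b0 = ybar - b1 * xbar = 1.2500 - -0.0499 * 10.6250 = 1.7801.

1.7801
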